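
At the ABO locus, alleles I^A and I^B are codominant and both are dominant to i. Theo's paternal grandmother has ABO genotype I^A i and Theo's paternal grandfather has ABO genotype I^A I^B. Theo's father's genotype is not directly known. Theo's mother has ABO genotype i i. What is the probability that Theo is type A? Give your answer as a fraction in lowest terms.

1/2

Theo's father's ABO genotype from I^A i × I^A I^B: 1/4 I^A I^A, 1/4 I^A I^B, 1/4 I^A i, 1/4 I^B i.
Crossing each possibility with the mother i i and summing P(type A): 1/4·1 + 1/4·1/2 + 1/4·1/2 + 1/4·0 = 1/2.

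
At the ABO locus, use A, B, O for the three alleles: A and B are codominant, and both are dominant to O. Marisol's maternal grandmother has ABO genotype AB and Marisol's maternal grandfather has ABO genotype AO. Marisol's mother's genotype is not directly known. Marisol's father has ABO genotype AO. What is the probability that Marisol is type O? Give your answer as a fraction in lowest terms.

Marisol's mother's ABO genotype from AB × AO: 1/4 AA, 1/4 AB, 1/4 AO, 1/4 BO.
Crossing each possibility with the father AO and summing P(type O): 1/4·0 + 1/4·0 + 1/4·1/4 + 1/4·1/4 = 1/8.

1/8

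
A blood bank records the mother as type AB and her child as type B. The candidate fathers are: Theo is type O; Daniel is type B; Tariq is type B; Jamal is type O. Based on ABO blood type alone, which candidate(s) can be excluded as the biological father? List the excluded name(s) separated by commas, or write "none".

A candidate is excluded only if no genotype consistent with his phenotype could produce a type B child with a type AB mother.
Every candidate has at least one consistent genotype combination, so none can be excluded.

none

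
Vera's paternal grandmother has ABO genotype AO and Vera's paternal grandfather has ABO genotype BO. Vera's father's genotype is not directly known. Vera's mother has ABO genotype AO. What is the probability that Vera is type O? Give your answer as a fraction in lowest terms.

Vera's father's ABO genotype from AO × BO: 1/4 AB, 1/4 AO, 1/4 BO, 1/4 OO.
Crossing each possibility with the mother AO and summing P(type O): 1/4·0 + 1/4·1/4 + 1/4·1/4 + 1/4·1/2 = 1/4.

1/4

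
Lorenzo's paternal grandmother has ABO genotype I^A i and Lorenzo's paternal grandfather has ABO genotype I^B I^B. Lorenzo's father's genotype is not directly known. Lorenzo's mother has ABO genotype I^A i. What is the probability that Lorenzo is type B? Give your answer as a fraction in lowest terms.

1/4

Lorenzo's father's ABO genotype from I^A i × I^B I^B: 1/2 I^A I^B, 1/2 I^B i.
Crossing each possibility with the mother I^A i and summing P(type B): 1/2·1/4 + 1/2·1/4 = 1/4.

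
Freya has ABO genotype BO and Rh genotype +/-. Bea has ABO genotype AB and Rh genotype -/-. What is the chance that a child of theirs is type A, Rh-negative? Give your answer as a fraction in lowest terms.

ABO cross BO × AB → offspring phenotypes: 1/4 A, 1/2 B, 1/4 AB.
Rh cross +/- × -/- → 1/2 Rh+, 1/2 Rh-.
Independent loci: P(type A, Rh-negative) = 1/4 × 1/2 = 1/8.

1/8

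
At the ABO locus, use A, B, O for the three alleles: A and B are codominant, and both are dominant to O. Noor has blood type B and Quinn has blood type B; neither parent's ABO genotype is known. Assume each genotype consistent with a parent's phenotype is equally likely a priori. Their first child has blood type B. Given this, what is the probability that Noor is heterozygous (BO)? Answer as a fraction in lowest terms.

Possible genotypes: Noor ∈ {BB, BO}; Quinn ∈ {BB, BO}.
Weight each parental genotype pair by prior × P(type-B child):
  BB × BB: posterior weight 4/15.
  BB × BO: posterior weight 4/15.
  BO × BB: posterior weight 4/15.
  BO × BO: posterior weight 1/5.
Sum the posterior weight over pairs where Noor is BO: 7/15.

7/15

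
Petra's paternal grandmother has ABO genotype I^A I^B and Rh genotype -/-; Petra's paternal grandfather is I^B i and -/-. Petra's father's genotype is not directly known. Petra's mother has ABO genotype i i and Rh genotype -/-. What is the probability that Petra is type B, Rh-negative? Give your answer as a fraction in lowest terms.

Petra's father's ABO genotype from I^A I^B × I^B i: 1/4 I^A I^B, 1/4 I^A i, 1/4 I^B I^B, 1/4 I^B i.
Crossing each possibility with the mother i i and summing P(type B): 1/4·1/2 + 1/4·0 + 1/4·1 + 1/4·1/2 = 1/2.
Similarly for Rh via the father's Rh distribution: P(Rh-) = 1.
Independent loci: 1/2 × 1 = 1/2.

1/2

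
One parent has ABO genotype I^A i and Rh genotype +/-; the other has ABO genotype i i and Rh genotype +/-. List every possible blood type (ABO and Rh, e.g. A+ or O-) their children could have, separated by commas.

Gametes from I^A i × i i give offspring ABO genotypes I^A i, i i, i.e. phenotypes O, A.
Rh cross +/- × +/- → phenotypes Rh+, Rh-.
Combining independently: O+, O-, A+, A-.

O+, O-, A+, A-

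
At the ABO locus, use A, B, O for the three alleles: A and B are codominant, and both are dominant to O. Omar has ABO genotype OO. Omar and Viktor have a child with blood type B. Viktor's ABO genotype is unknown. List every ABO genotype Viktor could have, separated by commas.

AB, BB, BO

For each candidate genotype of Viktor, check whether crossing it with OO can produce every observed child phenotype.
  AA → possible child types {A} ✗
  AB → possible child types {A, B} ✓
  AO → possible child types {O, A} ✗
  BB → possible child types {B} ✓
  BO → possible child types {O, B} ✓
  OO → possible child types {O} ✗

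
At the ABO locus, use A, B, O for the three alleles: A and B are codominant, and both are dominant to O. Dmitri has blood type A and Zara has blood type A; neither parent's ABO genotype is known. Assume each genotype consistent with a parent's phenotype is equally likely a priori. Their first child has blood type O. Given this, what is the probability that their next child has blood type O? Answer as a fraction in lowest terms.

Possible genotypes: Dmitri ∈ {AA, AO}; Zara ∈ {AA, AO}.
Weight each parental genotype pair by prior × P(type-O child):
  AO × AO: posterior weight 1; P(next child type O) = 1/4.
Weighted sum = 1/4.

1/4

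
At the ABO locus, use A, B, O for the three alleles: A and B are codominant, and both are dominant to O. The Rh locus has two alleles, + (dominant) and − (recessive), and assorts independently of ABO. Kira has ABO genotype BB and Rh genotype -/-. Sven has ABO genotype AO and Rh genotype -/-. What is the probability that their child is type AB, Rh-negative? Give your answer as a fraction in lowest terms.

ABO cross BB × AO → offspring phenotypes: 1/2 B, 1/2 AB.
Rh cross -/- × -/- → 1 Rh-.
Independent loci: P(type AB, Rh-negative) = 1/2 × 1 = 1/2.

1/2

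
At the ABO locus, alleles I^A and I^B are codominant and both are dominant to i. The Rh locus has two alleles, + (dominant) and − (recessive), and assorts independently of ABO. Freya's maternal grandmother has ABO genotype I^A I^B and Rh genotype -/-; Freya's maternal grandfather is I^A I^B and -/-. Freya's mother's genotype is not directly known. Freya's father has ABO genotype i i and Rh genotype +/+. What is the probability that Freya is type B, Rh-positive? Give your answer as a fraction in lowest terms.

Freya's mother's ABO genotype from I^A I^B × I^A I^B: 1/4 I^A I^A, 1/2 I^A I^B, 1/4 I^B I^B.
Crossing each possibility with the father i i and summing P(type B): 1/4·0 + 1/2·1/2 + 1/4·1 = 1/2.
Similarly for Rh via the mother's Rh distribution: P(Rh+) = 1.
Independent loci: 1/2 × 1 = 1/2.

1/2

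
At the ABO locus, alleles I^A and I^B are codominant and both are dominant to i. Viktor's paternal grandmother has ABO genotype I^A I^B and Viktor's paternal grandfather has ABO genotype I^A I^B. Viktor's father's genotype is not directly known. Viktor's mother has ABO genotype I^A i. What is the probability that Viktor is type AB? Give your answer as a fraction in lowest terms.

1/4

Viktor's father's ABO genotype from I^A I^B × I^A I^B: 1/4 I^A I^A, 1/2 I^A I^B, 1/4 I^B I^B.
Crossing each possibility with the mother I^A i and summing P(type AB): 1/4·0 + 1/2·1/4 + 1/4·1/2 = 1/4.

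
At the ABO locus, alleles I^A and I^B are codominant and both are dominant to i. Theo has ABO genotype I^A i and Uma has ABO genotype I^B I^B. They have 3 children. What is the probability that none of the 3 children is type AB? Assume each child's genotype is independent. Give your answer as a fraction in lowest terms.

ABO cross I^A i × I^B I^B → 1/2 B, 1/2 AB.
So P(type AB) = 1/2 per child.
P(not type AB) = 1/2 for one child; (1/2)^3 = 1/8.

1/8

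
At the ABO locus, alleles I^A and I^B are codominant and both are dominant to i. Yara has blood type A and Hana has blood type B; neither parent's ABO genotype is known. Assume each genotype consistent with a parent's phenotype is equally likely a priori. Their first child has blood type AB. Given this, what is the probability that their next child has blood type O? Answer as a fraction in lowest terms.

1/36

Possible genotypes: Yara ∈ {I^A I^A, I^A i}; Hana ∈ {I^B I^B, I^B i}.
Weight each parental genotype pair by prior × P(type-AB child):
  I^A I^A × I^B I^B: posterior weight 4/9; P(next child type O) = 0.
  I^A I^A × I^B i: posterior weight 2/9; P(next child type O) = 0.
  I^A i × I^B I^B: posterior weight 2/9; P(next child type O) = 0.
  I^A i × I^B i: posterior weight 1/9; P(next child type O) = 1/4.
Weighted sum = 1/36.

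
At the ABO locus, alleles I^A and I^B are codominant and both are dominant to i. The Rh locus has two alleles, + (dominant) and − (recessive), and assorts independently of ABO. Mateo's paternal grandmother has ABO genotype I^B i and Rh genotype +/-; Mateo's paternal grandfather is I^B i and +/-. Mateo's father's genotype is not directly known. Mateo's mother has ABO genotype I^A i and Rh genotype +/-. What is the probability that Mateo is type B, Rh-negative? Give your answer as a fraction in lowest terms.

1/16

Mateo's father's ABO genotype from I^B i × I^B i: 1/4 I^B I^B, 1/2 I^B i, 1/4 i i.
Crossing each possibility with the mother I^A i and summing P(type B): 1/4·1/2 + 1/2·1/4 + 1/4·0 = 1/4.
Similarly for Rh via the father's Rh distribution: P(Rh-) = 1/4.
Independent loci: 1/4 × 1/4 = 1/16.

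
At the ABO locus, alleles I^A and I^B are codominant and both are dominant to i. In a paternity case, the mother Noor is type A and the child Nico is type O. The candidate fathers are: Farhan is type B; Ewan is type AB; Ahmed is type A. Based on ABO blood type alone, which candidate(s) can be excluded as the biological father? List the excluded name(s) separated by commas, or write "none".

A candidate is excluded only if no genotype consistent with his phenotype could produce a type O child with a type A mother.
Ewan (type AB): no genotype consistent with that phenotype can produce a type-O child with a type-A mother.

Ewan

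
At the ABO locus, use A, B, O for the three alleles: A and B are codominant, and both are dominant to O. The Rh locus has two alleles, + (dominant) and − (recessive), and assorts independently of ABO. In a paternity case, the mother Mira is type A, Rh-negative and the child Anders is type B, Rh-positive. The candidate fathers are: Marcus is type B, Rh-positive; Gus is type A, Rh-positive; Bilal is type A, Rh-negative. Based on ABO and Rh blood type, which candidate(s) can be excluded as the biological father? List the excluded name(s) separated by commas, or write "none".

Gus, Bilal

A candidate is excluded only if no genotype consistent with his phenotype could produce a type B, Rh-positive child with a type A, Rh-negative mother.
Gus (type A, Rh+): no genotype consistent with that phenotype can produce a type-B Rh+ child with a type-A mother.
Bilal (type A, Rh-): no genotype consistent with that phenotype can produce a type-B Rh+ child with a type-A mother.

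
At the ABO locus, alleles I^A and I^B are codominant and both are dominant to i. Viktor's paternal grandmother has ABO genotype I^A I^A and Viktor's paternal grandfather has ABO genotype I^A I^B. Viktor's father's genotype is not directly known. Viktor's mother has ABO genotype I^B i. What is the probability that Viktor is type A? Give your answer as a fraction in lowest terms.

3/8

Viktor's father's ABO genotype from I^A I^A × I^A I^B: 1/2 I^A I^A, 1/2 I^A I^B.
Crossing each possibility with the mother I^B i and summing P(type A): 1/2·1/2 + 1/2·1/4 = 3/8.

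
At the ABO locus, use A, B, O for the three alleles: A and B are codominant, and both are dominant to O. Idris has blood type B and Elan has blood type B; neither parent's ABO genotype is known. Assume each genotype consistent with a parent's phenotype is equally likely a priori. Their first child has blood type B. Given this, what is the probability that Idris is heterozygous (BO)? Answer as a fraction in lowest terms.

7/15

Possible genotypes: Idris ∈ {BB, BO}; Elan ∈ {BB, BO}.
Weight each parental genotype pair by prior × P(type-B child):
  BB × BB: posterior weight 4/15.
  BB × BO: posterior weight 4/15.
  BO × BB: posterior weight 4/15.
  BO × BO: posterior weight 1/5.
Sum the posterior weight over pairs where Idris is BO: 7/15.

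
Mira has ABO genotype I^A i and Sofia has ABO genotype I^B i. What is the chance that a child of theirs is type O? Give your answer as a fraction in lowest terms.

1/4

ABO cross I^A i × I^B i → offspring phenotypes: 1/4 O, 1/4 A, 1/4 B, 1/4 AB.
So P(type O) = 1/4.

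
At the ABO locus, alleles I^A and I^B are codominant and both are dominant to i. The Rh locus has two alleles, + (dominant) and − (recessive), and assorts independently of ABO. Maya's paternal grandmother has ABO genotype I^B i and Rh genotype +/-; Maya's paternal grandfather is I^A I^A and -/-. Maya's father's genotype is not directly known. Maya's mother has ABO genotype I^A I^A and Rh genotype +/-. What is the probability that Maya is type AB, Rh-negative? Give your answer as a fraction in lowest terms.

Maya's father's ABO genotype from I^B i × I^A I^A: 1/2 I^A I^B, 1/2 I^A i.
Crossing each possibility with the mother I^A I^A and summing P(type AB): 1/2·1/2 + 1/2·0 = 1/4.
Similarly for Rh via the father's Rh distribution: P(Rh-) = 3/8.
Independent loci: 1/4 × 3/8 = 3/32.

3/32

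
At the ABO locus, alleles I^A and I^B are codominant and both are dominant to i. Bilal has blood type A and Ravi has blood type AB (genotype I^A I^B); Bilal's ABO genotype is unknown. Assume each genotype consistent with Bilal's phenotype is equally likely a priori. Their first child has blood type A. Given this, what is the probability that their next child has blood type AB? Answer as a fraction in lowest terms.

3/8

Possible genotypes: Bilal ∈ {I^A I^A, I^A i}; Ravi ∈ {I^A I^B}.
Weight each parental genotype pair by prior × P(type-A child):
  I^A I^A × I^A I^B: posterior weight 1/2; P(next child type AB) = 1/2.
  I^A i × I^A I^B: posterior weight 1/2; P(next child type AB) = 1/4.
Weighted sum = 3/8.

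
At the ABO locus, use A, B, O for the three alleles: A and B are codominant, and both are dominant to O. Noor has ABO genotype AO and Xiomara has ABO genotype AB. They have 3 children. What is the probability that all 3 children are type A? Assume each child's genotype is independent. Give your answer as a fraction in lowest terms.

ABO cross AO × AB → 1/2 A, 1/4 B, 1/4 AB.
So P(type A) = 1/2 per child.
All 3 independent: (1/2)^3 = 1/8.

1/8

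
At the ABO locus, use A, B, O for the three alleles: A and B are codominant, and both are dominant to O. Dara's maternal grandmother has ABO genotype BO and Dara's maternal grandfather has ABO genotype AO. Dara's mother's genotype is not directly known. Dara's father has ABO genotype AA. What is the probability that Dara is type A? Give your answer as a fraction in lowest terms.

3/4

Dara's mother's ABO genotype from BO × AO: 1/4 AB, 1/4 AO, 1/4 BO, 1/4 OO.
Crossing each possibility with the father AA and summing P(type A): 1/4·1/2 + 1/4·1 + 1/4·1/2 + 1/4·1 = 3/4.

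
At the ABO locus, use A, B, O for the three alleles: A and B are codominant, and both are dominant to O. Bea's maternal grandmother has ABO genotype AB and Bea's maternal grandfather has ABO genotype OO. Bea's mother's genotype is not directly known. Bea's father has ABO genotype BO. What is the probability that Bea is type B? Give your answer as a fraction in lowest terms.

Bea's mother's ABO genotype from AB × OO: 1/2 AO, 1/2 BO.
Crossing each possibility with the father BO and summing P(type B): 1/2·1/4 + 1/2·3/4 = 1/2.

1/2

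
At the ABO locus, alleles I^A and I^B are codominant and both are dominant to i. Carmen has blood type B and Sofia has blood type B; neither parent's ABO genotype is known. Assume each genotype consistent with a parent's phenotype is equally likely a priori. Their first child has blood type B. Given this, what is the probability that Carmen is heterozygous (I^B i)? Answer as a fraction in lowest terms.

7/15

Possible genotypes: Carmen ∈ {I^B I^B, I^B i}; Sofia ∈ {I^B I^B, I^B i}.
Weight each parental genotype pair by prior × P(type-B child):
  I^B I^B × I^B I^B: posterior weight 4/15.
  I^B I^B × I^B i: posterior weight 4/15.
  I^B i × I^B I^B: posterior weight 4/15.
  I^B i × I^B i: posterior weight 1/5.
Sum the posterior weight over pairs where Carmen is I^B i: 7/15.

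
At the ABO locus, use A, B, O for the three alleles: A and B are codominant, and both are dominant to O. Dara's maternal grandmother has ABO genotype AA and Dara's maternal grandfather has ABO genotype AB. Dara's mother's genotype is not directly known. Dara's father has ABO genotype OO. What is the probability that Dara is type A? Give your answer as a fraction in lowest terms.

Dara's mother's ABO genotype from AA × AB: 1/2 AA, 1/2 AB.
Crossing each possibility with the father OO and summing P(type A): 1/2·1 + 1/2·1/2 = 3/4.

3/4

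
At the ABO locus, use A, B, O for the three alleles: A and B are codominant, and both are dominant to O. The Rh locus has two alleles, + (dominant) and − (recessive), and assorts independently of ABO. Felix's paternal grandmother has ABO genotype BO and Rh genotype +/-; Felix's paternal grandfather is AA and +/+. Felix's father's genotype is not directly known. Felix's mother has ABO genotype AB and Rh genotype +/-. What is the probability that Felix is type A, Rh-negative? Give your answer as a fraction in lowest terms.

Felix's father's ABO genotype from BO × AA: 1/2 AB, 1/2 AO.
Crossing each possibility with the mother AB and summing P(type A): 1/2·1/4 + 1/2·1/2 = 3/8.
Similarly for Rh via the father's Rh distribution: P(Rh-) = 1/8.
Independent loci: 3/8 × 1/8 = 3/64.

3/64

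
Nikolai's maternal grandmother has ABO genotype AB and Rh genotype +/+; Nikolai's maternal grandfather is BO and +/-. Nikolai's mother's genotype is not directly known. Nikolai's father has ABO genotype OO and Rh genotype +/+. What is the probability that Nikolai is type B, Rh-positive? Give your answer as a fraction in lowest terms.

Nikolai's mother's ABO genotype from AB × BO: 1/4 AB, 1/4 AO, 1/4 BB, 1/4 BO.
Crossing each possibility with the father OO and summing P(type B): 1/4·1/2 + 1/4·0 + 1/4·1 + 1/4·1/2 = 1/2.
Similarly for Rh via the mother's Rh distribution: P(Rh+) = 1.
Independent loci: 1/2 × 1 = 1/2.

1/2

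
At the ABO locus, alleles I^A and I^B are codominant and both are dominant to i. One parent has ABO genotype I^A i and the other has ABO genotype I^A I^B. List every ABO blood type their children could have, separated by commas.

Gametes from I^A i × I^A I^B give offspring ABO genotypes I^A I^A, I^A I^B, I^A i, I^B i, i.e. phenotypes A, B, AB.

A, B, AB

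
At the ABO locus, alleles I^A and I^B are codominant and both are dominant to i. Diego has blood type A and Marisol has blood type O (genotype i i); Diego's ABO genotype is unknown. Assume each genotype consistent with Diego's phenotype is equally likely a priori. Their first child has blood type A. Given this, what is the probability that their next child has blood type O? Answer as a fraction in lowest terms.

1/6

Possible genotypes: Diego ∈ {I^A I^A, I^A i}; Marisol ∈ {i i}.
Weight each parental genotype pair by prior × P(type-A child):
  I^A I^A × i i: posterior weight 2/3; P(next child type O) = 0.
  I^A i × i i: posterior weight 1/3; P(next child type O) = 1/2.
Weighted sum = 1/6.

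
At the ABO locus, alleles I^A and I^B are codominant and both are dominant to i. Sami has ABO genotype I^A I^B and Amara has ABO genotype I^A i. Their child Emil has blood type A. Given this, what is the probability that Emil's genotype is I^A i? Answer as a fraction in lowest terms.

1/2

Cross I^A I^B × I^A i → 1/4 I^A I^A, 1/4 I^A I^B, 1/4 I^A i, 1/4 I^B i.
Type-A genotypes among offspring: I^A I^A (1/4), I^A i (1/4); total 1/2.
P(I^A i | type A) = (1/4) / (1/2) = 1/2.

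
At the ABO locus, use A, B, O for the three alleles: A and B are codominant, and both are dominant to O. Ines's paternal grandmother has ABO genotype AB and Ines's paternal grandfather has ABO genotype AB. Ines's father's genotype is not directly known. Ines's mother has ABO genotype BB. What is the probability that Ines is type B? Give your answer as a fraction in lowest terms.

Ines's father's ABO genotype from AB × AB: 1/4 AA, 1/2 AB, 1/4 BB.
Crossing each possibility with the mother BB and summing P(type B): 1/4·0 + 1/2·1/2 + 1/4·1 = 1/2.

1/2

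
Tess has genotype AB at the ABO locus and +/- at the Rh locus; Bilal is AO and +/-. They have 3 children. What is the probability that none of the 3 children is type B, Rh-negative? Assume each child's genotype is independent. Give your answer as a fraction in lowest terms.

3375/4096

ABO cross AB × AO → 1/2 A, 1/4 B, 1/4 AB.
Rh cross +/- × +/- → 3/4 Rh+, 1/4 Rh-; so P(type B, Rh-negative) = 1/4 × 1/4 = 1/16 per child.
P(not type B, Rh-negative) = 15/16 for one child; (15/16)^3 = 3375/4096.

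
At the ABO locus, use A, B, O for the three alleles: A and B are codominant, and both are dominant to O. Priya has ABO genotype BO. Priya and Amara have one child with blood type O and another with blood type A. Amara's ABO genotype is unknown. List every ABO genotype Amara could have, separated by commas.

For each candidate genotype of Amara, check whether crossing it with BO can produce every observed child phenotype.
  AA → possible child types {A, AB} ✗
  AB → possible child types {A, B, AB} ✗
  AO → possible child types {O, A, B, AB} ✓
  BB → possible child types {B} ✗
  BO → possible child types {O, B} ✗
  OO → possible child types {O, B} ✗

AO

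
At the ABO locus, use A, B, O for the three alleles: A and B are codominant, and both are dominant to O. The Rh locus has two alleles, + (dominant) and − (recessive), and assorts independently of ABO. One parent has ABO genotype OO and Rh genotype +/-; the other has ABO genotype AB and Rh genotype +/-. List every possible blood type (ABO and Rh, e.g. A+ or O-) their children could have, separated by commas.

A+, A-, B+, B-

Gametes from OO × AB give offspring ABO genotypes AO, BO, i.e. phenotypes A, B.
Rh cross +/- × +/- → phenotypes Rh+, Rh-.
Combining independently: A+, A-, B+, B-.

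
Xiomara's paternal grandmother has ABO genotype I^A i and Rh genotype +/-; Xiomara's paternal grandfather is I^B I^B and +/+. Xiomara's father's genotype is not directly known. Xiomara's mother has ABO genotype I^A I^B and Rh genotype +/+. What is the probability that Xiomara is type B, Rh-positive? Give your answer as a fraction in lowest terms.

3/8

Xiomara's father's ABO genotype from I^A i × I^B I^B: 1/2 I^A I^B, 1/2 I^B i.
Crossing each possibility with the mother I^A I^B and summing P(type B): 1/2·1/4 + 1/2·1/2 = 3/8.
Similarly for Rh via the father's Rh distribution: P(Rh+) = 1.
Independent loci: 3/8 × 1 = 3/8.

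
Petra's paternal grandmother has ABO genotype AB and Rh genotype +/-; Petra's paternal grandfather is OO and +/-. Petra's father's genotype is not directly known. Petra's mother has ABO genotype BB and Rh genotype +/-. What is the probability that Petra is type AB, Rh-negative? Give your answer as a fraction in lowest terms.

Petra's father's ABO genotype from AB × OO: 1/2 AO, 1/2 BO.
Crossing each possibility with the mother BB and summing P(type AB): 1/2·1/2 + 1/2·0 = 1/4.
Similarly for Rh via the father's Rh distribution: P(Rh-) = 1/4.
Independent loci: 1/4 × 1/4 = 1/16.

1/16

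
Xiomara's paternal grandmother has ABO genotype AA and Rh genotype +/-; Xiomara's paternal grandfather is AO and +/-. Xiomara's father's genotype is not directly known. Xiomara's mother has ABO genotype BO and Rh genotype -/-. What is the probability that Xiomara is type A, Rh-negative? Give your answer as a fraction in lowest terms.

3/16

Xiomara's father's ABO genotype from AA × AO: 1/2 AA, 1/2 AO.
Crossing each possibility with the mother BO and summing P(type A): 1/2·1/2 + 1/2·1/4 = 3/8.
Similarly for Rh via the father's Rh distribution: P(Rh-) = 1/2.
Independent loci: 3/8 × 1/2 = 3/16.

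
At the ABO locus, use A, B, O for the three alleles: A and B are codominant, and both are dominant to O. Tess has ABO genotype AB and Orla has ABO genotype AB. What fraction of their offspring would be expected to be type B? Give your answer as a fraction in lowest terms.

ABO cross AB × AB → offspring phenotypes: 1/4 A, 1/4 B, 1/2 AB.
So P(type B) = 1/4.

1/4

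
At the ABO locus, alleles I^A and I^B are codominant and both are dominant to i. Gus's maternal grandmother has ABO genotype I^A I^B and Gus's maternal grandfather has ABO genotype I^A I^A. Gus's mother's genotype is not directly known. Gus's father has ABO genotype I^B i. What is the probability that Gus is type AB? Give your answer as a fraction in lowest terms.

3/8

Gus's mother's ABO genotype from I^A I^B × I^A I^A: 1/2 I^A I^A, 1/2 I^A I^B.
Crossing each possibility with the father I^B i and summing P(type AB): 1/2·1/2 + 1/2·1/4 = 3/8.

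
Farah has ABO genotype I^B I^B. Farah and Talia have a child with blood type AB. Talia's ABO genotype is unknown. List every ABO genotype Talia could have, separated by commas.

I^A I^A, I^A I^B, I^A i

For each candidate genotype of Talia, check whether crossing it with I^B I^B can produce every observed child phenotype.
  I^A I^A → possible child types {AB} ✓
  I^A I^B → possible child types {B, AB} ✓
  I^A i → possible child types {B, AB} ✓
  I^B I^B → possible child types {B} ✗
  I^B i → possible child types {B} ✗
  i i → possible child types {B} ✗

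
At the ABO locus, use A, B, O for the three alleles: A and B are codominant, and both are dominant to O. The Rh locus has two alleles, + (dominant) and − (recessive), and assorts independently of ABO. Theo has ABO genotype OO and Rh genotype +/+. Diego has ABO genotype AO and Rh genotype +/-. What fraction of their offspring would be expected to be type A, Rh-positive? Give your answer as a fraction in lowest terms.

ABO cross OO × AO → offspring phenotypes: 1/2 O, 1/2 A.
Rh cross +/+ × +/- → 1 Rh+.
Independent loci: P(type A, Rh-positive) = 1/2 × 1 = 1/2.

1/2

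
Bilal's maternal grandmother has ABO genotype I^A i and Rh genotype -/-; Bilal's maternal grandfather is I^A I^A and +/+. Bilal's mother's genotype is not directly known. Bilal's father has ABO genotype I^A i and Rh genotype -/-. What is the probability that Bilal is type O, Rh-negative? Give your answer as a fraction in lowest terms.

1/16

Bilal's mother's ABO genotype from I^A i × I^A I^A: 1/2 I^A I^A, 1/2 I^A i.
Crossing each possibility with the father I^A i and summing P(type O): 1/2·0 + 1/2·1/4 = 1/8.
Similarly for Rh via the mother's Rh distribution: P(Rh-) = 1/2.
Independent loci: 1/8 × 1/2 = 1/16.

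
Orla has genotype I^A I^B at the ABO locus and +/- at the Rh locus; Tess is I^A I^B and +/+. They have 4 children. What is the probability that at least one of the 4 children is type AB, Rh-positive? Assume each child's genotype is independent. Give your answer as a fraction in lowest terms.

ABO cross I^A I^B × I^A I^B → 1/4 A, 1/4 B, 1/2 AB.
Rh cross +/- × +/+ → 1 Rh+; so P(type AB, Rh-positive) = 1/2 × 1 = 1/2 per child.
P(none) = (1/2)^4 = 1/16; P(at least one) = 1 − 1/16 = 15/16.

15/16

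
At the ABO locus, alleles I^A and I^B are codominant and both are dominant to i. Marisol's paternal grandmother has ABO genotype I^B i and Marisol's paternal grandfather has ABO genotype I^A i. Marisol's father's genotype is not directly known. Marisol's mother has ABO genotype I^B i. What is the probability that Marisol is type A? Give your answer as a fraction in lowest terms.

Marisol's father's ABO genotype from I^B i × I^A i: 1/4 I^A I^B, 1/4 I^A i, 1/4 I^B i, 1/4 i i.
Crossing each possibility with the mother I^B i and summing P(type A): 1/4·1/4 + 1/4·1/4 + 1/4·0 + 1/4·0 = 1/8.

1/8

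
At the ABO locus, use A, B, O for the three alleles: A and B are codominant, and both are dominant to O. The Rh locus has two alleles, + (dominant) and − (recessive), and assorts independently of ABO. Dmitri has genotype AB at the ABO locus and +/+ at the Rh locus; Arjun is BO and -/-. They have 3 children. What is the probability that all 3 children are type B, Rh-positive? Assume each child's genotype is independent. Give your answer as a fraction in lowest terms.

1/8

ABO cross AB × BO → 1/4 A, 1/2 B, 1/4 AB.
Rh cross +/+ × -/- → 1 Rh+; so P(type B, Rh-positive) = 1/2 × 1 = 1/2 per child.
All 3 independent: (1/2)^3 = 1/8.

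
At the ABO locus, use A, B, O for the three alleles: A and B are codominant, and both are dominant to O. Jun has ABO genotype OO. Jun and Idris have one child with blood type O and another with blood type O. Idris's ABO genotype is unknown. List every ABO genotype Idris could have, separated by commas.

AO, BO, OO

For each candidate genotype of Idris, check whether crossing it with OO can produce every observed child phenotype.
  AA → possible child types {A} ✗
  AB → possible child types {A, B} ✗
  AO → possible child types {O, A} ✓
  BB → possible child types {B} ✗
  BO → possible child types {O, B} ✓
  OO → possible child types {O} ✓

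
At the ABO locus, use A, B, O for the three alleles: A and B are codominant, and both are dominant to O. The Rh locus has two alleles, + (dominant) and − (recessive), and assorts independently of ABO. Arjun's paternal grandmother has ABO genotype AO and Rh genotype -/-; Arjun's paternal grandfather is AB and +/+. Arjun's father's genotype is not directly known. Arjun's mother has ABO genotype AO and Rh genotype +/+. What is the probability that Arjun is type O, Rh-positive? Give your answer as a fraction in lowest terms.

1/8

Arjun's father's ABO genotype from AO × AB: 1/4 AA, 1/4 AB, 1/4 AO, 1/4 BO.
Crossing each possibility with the mother AO and summing P(type O): 1/4·0 + 1/4·0 + 1/4·1/4 + 1/4·1/4 = 1/8.
Similarly for Rh via the father's Rh distribution: P(Rh+) = 1.
Independent loci: 1/8 × 1 = 1/8.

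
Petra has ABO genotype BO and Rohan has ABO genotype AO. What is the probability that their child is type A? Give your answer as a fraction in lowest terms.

1/4

ABO cross BO × AO → offspring phenotypes: 1/4 O, 1/4 A, 1/4 B, 1/4 AB.
So P(type A) = 1/4.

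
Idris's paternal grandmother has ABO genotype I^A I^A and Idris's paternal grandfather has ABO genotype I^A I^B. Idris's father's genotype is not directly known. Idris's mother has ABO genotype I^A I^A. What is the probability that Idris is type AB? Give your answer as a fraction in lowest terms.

1/4

Idris's father's ABO genotype from I^A I^A × I^A I^B: 1/2 I^A I^A, 1/2 I^A I^B.
Crossing each possibility with the mother I^A I^A and summing P(type AB): 1/2·0 + 1/2·1/2 = 1/4.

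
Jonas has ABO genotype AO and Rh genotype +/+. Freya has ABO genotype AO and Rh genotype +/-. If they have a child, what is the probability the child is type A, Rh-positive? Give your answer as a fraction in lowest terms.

3/4

ABO cross AO × AO → offspring phenotypes: 1/4 O, 3/4 A.
Rh cross +/+ × +/- → 1 Rh+.
Independent loci: P(type A, Rh-positive) = 3/4 × 1 = 3/4.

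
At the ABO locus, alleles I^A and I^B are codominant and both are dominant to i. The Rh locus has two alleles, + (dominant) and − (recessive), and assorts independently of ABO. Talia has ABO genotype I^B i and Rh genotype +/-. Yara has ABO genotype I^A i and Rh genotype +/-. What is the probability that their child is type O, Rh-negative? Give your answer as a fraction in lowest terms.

1/16

ABO cross I^B i × I^A i → offspring phenotypes: 1/4 O, 1/4 A, 1/4 B, 1/4 AB.
Rh cross +/- × +/- → 3/4 Rh+, 1/4 Rh-.
Independent loci: P(type O, Rh-negative) = 1/4 × 1/4 = 1/16.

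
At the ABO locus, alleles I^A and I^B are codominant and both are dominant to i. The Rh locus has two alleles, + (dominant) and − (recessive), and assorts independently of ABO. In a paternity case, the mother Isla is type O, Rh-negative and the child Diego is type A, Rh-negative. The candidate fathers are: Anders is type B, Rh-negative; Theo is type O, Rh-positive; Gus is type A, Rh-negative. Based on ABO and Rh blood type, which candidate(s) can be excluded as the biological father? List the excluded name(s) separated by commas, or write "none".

Anders, Theo

A candidate is excluded only if no genotype consistent with his phenotype could produce a type A, Rh-negative child with a type O, Rh-negative mother.
Anders (type B, Rh-): no genotype consistent with that phenotype can produce a type-A Rh- child with a type-O mother.
Theo (type O, Rh+): no genotype consistent with that phenotype can produce a type-A Rh- child with a type-O mother.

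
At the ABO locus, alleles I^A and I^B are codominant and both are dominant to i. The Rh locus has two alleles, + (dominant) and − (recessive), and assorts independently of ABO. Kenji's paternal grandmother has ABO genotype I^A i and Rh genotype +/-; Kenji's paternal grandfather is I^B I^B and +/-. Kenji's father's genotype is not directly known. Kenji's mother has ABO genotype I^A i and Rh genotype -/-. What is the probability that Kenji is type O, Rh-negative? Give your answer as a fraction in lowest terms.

Kenji's father's ABO genotype from I^A i × I^B I^B: 1/2 I^A I^B, 1/2 I^B i.
Crossing each possibility with the mother I^A i and summing P(type O): 1/2·0 + 1/2·1/4 = 1/8.
Similarly for Rh via the father's Rh distribution: P(Rh-) = 1/2.
Independent loci: 1/8 × 1/2 = 1/16.

1/16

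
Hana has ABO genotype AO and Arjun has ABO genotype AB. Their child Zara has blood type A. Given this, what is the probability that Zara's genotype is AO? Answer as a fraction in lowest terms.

Cross AO × AB → 1/4 AA, 1/4 AB, 1/4 AO, 1/4 BO.
Type-A genotypes among offspring: AA (1/4), AO (1/4); total 1/2.
P(AO | type A) = (1/4) / (1/2) = 1/2.

1/2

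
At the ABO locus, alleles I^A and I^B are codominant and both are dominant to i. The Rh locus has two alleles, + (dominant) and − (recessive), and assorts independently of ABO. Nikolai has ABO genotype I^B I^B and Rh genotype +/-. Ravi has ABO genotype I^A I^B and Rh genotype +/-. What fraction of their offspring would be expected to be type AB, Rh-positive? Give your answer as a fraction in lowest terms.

ABO cross I^B I^B × I^A I^B → offspring phenotypes: 1/2 B, 1/2 AB.
Rh cross +/- × +/- → 3/4 Rh+, 1/4 Rh-.
Independent loci: P(type AB, Rh-positive) = 1/2 × 3/4 = 3/8.

3/8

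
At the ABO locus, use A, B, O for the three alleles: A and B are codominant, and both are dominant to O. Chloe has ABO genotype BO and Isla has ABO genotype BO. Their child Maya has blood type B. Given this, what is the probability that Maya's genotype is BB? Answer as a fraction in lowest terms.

1/3

Cross BO × BO → 1/4 BB, 1/2 BO, 1/4 OO.
Type-B genotypes among offspring: BB (1/4), BO (1/2); total 3/4.
P(BB | type B) = (1/4) / (3/4) = 1/3.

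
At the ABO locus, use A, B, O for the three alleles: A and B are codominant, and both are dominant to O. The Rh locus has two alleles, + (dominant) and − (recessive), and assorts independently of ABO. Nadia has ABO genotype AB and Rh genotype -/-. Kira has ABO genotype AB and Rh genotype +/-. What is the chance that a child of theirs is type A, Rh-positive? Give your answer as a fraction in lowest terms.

1/8

ABO cross AB × AB → offspring phenotypes: 1/4 A, 1/4 B, 1/2 AB.
Rh cross -/- × +/- → 1/2 Rh+, 1/2 Rh-.
Independent loci: P(type A, Rh-positive) = 1/4 × 1/2 = 1/8.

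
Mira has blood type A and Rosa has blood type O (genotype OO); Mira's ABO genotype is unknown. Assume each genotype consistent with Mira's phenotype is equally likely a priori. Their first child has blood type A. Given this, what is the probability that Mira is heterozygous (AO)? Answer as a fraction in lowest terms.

1/3

Possible genotypes: Mira ∈ {AA, AO}; Rosa ∈ {OO}.
Weight each parental genotype pair by prior × P(type-A child):
  AA × OO: posterior weight 2/3.
  AO × OO: posterior weight 1/3.
Sum the posterior weight over pairs where Mira is AO: 1/3.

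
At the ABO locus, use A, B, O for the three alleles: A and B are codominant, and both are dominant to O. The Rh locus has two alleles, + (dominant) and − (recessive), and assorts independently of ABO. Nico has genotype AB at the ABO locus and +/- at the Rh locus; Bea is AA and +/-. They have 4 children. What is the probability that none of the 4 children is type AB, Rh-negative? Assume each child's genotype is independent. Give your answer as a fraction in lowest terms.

ABO cross AB × AA → 1/2 A, 1/2 AB.
Rh cross +/- × +/- → 3/4 Rh+, 1/4 Rh-; so P(type AB, Rh-negative) = 1/2 × 1/4 = 1/8 per child.
P(not type AB, Rh-negative) = 7/8 for one child; (7/8)^4 = 2401/4096.

2401/4096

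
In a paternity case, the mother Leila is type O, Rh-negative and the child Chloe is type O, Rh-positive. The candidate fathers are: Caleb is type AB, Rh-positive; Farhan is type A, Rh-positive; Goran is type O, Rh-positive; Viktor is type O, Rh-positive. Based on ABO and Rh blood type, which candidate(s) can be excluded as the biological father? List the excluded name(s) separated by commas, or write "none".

Caleb

A candidate is excluded only if no genotype consistent with his phenotype could produce a type O, Rh-positive child with a type O, Rh-negative mother.
Caleb (type AB, Rh+): no genotype consistent with that phenotype can produce a type-O Rh+ child with a type-O mother.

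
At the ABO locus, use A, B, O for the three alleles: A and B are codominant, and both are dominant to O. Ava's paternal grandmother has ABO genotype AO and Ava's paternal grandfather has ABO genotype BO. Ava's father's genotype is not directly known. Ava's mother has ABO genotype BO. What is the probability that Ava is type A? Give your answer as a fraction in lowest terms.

1/8

Ava's father's ABO genotype from AO × BO: 1/4 AB, 1/4 AO, 1/4 BO, 1/4 OO.
Crossing each possibility with the mother BO and summing P(type A): 1/4·1/4 + 1/4·1/4 + 1/4·0 + 1/4·0 = 1/8.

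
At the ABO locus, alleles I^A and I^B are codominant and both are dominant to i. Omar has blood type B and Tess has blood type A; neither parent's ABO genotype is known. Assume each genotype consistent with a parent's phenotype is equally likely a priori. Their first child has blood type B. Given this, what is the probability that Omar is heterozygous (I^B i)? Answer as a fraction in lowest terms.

Possible genotypes: Omar ∈ {I^B I^B, I^B i}; Tess ∈ {I^A I^A, I^A i}.
Weight each parental genotype pair by prior × P(type-B child):
  I^B I^B × I^A i: posterior weight 2/3.
  I^B i × I^A i: posterior weight 1/3.
Sum the posterior weight over pairs where Omar is I^B i: 1/3.

1/3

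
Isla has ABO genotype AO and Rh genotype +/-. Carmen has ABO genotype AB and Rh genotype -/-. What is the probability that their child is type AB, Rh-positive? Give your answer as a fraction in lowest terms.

ABO cross AO × AB → offspring phenotypes: 1/2 A, 1/4 B, 1/4 AB.
Rh cross +/- × -/- → 1/2 Rh+, 1/2 Rh-.
Independent loci: P(type AB, Rh-positive) = 1/4 × 1/2 = 1/8.

1/8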